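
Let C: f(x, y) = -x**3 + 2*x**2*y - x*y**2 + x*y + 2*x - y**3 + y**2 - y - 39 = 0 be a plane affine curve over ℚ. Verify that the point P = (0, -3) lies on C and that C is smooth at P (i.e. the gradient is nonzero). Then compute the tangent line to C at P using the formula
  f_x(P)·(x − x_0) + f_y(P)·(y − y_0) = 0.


Tangent line at P: -10*x - 34*y - 102 = 0.

Step 1: f(0, -3) = 0, so P lies on C.
Step 2: partial derivatives
  f_x(x, y) = -3*x**2 + 4*x*y - y**2 + y + 2, f_y(x, y) = 2*x**2 - 2*x*y + x - 3*y**2 + 2*y - 1.
  f_x(P) = -10, f_y(P) = -34 (gradient nonzero, so P is smooth).
Step 3: tangent line at P: -10·(x − 0) + -34·(y − -3) = 0.
Expanding: -10*x - 34*y - 102 = 0.


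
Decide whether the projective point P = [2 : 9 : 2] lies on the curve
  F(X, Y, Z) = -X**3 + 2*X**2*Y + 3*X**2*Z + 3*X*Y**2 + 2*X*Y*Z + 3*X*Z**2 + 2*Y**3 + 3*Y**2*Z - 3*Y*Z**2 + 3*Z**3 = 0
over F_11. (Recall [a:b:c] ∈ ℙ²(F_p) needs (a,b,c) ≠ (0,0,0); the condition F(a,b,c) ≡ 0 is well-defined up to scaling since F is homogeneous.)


F(2,9,2) ≡ 0 (mod 11); P is on the curve.

Evaluate F(2, 9, 2) term-by-term (mod 11).
  -X**3 ↦ -1·8·1·1 = -8
  2*X**2*Y ↦ 2·4·9·1 = 72
  3*X**2*Z ↦ 3·4·1·2 = 24
  3*X*Y**2 ↦ 3·2·81·1 = 486
  2*X*Y*Z ↦ 2·2·9·2 = 72
  3*X*Z**2 ↦ 3·2·1·4 = 24
  2*Y**3 ↦ 2·1·729·1 = 1458
  3*Y**2*Z ↦ 3·1·81·2 = 486
  -3*Y*Z**2 ↦ -3·1·9·4 = -108
  3*Z**3 ↦ 3·1·1·8 = 24
Sum: F(2, 9, 2) = (-8) + (72) + (24) + (486) + (72) + (24) + (1458) + (486) + (-108) + (24) = 2530.
Reducing mod 11: 2530 ≡ 0 (mod 11).
Since F(a, b, c) ≡ 0 (mod 11), P lies on the curve.


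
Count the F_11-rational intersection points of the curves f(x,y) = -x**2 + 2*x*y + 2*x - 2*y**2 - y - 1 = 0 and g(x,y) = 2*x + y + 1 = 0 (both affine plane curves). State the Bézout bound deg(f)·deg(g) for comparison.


Common zeros: {(2, 6), (6, 9)}; count = 2; Bézout bound = 2.

deg(f) = 2, deg(g) = 1, so Bézout bound = 2.
Scan x ∈ F_11. For each x, list the y ∈ F_11 with f(x, y) ≡ 0 and those with g(x, y) ≡ 0 (mod 11); the common zeros in that column are the intersection.
  x = 0: f ≡ 0 at y ∈ {2, 3}; g ≡ 0 at y ∈ {10}; common: ∅.
  x = 1: f ≡ 0 at y ∈ {0, 6}; g ≡ 0 at y ∈ {8}; common: ∅.
  x = 2: f ≡ 0 at y ∈ {1, 6}; g ≡ 0 at y ∈ {6}; common: {6}.
  x = 3: f ≡ 0 at y ∈ {9, 10}; g ≡ 0 at y ∈ {4}; common: ∅.
  x = 4: f ≡ 0 at y ∈ ∅; g ≡ 0 at y ∈ {2}; common: ∅.
  x = 5: f ≡ 0 at y ∈ ∅; g ≡ 0 at y ∈ {0}; common: ∅.
  x = 6: f ≡ 0 at y ∈ {2, 9}; g ≡ 0 at y ∈ {9}; common: {9}.
  x = 7: f ≡ 0 at y ∈ ∅; g ≡ 0 at y ∈ {7}; common: ∅.
  x = 8: f ≡ 0 at y ∈ {3, 10}; g ≡ 0 at y ∈ {5}; common: ∅.
  x = 9: f ≡ 0 at y ∈ ∅; g ≡ 0 at y ∈ {3}; common: ∅.
  x = 10: f ≡ 0 at y ∈ ∅; g ≡ 0 at y ∈ {1}; common: ∅.
Collecting: common zeros = {(2, 6), (6, 9)}, so the count is 2.
Comparison with the Bézout bound: 2 ≤ 2 = deg(f)·deg(g), as expected for curves with no common component (the bound is attained).


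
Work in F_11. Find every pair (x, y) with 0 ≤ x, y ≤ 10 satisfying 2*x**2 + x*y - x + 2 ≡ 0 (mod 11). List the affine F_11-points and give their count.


Affine F_11-points: {(1, 8), (2, 7), (3, 9), (4, 9), (5, 6), (6, 7), (7, 4), (8, 4), (9, 6), (10, 5)}; count = 10.

For each of the 121 pairs (x, y) ∈ F_11², evaluate f(x, y) mod 11. Record the zeros.
  x = 0: [0↦2, 1↦2, 2↦2, 3↦2, 4↦2, 5↦2, 6↦2, 7↦2, 8↦2, 9↦2, 10↦2]  zeros at y ∈ ∅
  x = 1: [0↦3, 1↦4, 2↦5, 3↦6, 4↦7, 5↦8, 6↦9, 7↦10, 8↦0, 9↦1, 10↦2]  zeros at y ∈ {8}
  x = 2: [0↦8, 1↦10, 2↦1, 3↦3, 4↦5, 5↦7, 6↦9, 7↦0, 8↦2, 9↦4, 10↦6]  zeros at y ∈ {7}
  x = 3: [0↦6, 1↦9, 2↦1, 3↦4, 4↦7, 5↦10, 6↦2, 7↦5, 8↦8, 9↦0, 10↦3]  zeros at y ∈ {9}
  x = 4: [0↦8, 1↦1, 2↦5, 3↦9, 4↦2, 5↦6, 6↦10, 7↦3, 8↦7, 9↦0, 10↦4]  zeros at y ∈ {9}
  x = 5: [0↦3, 1↦8, 2↦2, 3↦7, 4↦1, 5↦6, 6↦0, 7↦5, 8↦10, 9↦4, 10↦9]  zeros at y ∈ {6}
  x = 6: [0↦2, 1↦8, 2↦3, 3↦9, 4↦4, 5↦10, 6↦5, 7↦0, 8↦6, 9↦1, 10↦7]  zeros at y ∈ {7}
  x = 7: [0↦5, 1↦1, 2↦8, 3↦4, 4↦0, 5↦7, 6↦3, 7↦10, 8↦6, 9↦2, 10↦9]  zeros at y ∈ {4}
  x = 8: [0↦1, 1↦9, 2↦6, 3↦3, 4↦0, 5↦8, 6↦5, 7↦2, 8↦10, 9↦7, 10↦4]  zeros at y ∈ {4}
  x = 9: [0↦1, 1↦10, 2↦8, 3↦6, 4↦4, 5↦2, 6↦0, 7↦9, 8↦7, 9↦5, 10↦3]  zeros at y ∈ {6}
  x = 10: [0↦5, 1↦4, 2↦3, 3↦2, 4↦1, 5↦0, 6↦10, 7↦9, 8↦8, 9↦7, 10↦6]  zeros at y ∈ {5}
Collecting zeros: affine points = {(1, 8), (2, 7), (3, 9), (4, 9), (5, 6), (6, 7), (7, 4), (8, 4), (9, 6), (10, 5)}.
Total count |C(F_11)_aff| = 10.


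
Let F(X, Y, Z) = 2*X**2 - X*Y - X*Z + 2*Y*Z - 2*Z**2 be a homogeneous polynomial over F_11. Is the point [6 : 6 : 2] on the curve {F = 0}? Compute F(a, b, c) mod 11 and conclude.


F(6,6,2) ≡ 7 (mod 11); P is NOT on the curve.

Evaluate F(6, 6, 2) term-by-term (mod 11).
  2*X**2 ↦ 2·36·1·1 = 72
  -X*Y ↦ -1·6·6·1 = -36
  -X*Z ↦ -1·6·1·2 = -12
  2*Y*Z ↦ 2·1·6·2 = 24
  -2*Z**2 ↦ -2·1·1·4 = -8
Sum: F(6, 6, 2) = (72) + (-36) + (-12) + (24) + (-8) = 40.
Reducing mod 11: 40 ≡ 7 (mod 11).
Since F(a, b, c) ≡ 7 ≠ 0 (mod 11), P does NOT lie on the curve.


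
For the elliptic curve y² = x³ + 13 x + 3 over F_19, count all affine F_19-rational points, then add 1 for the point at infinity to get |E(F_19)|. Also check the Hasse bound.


Affine points = {(1, 6), (1, 13), (4, 9), (4, 10), (7, 0), (8, 7), (8, 12), (12, 5), (12, 14), (15, 1), (15, 18), (17, 8), (17, 11)}; affine count = 13; |E(F_19)| = 14.

Discriminant check: Δ ∝ 4a³ + 27b² = 4·13³ + 27·3² = 4·2197 + 27·9 ≡ 6 (mod 19). Nonzero ⇒ E is nonsingular.
For each x ∈ F_19, compute rhs = x³ + 13·x + 3 mod 19, then count y ∈ F_19 with y² ≡ rhs.
  x = 0: rhs = 3, matching y values: none (0 points).
  x = 1: rhs = 17, matching y values: 6, 13 (2 points).
  x = 2: rhs = 18, matching y values: none (0 points).
  x = 3: rhs = 12, matching y values: none (0 points).
  x = 4: rhs = 5, matching y values: 9, 10 (2 points).
  x = 5: rhs = 3, matching y values: none (0 points).
  x = 6: rhs = 12, matching y values: none (0 points).
  x = 7: rhs = 0, matching y values: 0 (1 points).
  x = 8: rhs = 11, matching y values: 7, 12 (2 points).
  x = 9: rhs = 13, matching y values: none (0 points).
  x = 10: rhs = 12, matching y values: none (0 points).
  x = 11: rhs = 14, matching y values: none (0 points).
  x = 12: rhs = 6, matching y values: 5, 14 (2 points).
  x = 13: rhs = 13, matching y values: none (0 points).
  x = 14: rhs = 3, matching y values: none (0 points).
  x = 15: rhs = 1, matching y values: 1, 18 (2 points).
  x = 16: rhs = 13, matching y values: none (0 points).
  x = 17: rhs = 7, matching y values: 8, 11 (2 points).
  x = 18: rhs = 8, matching y values: none (0 points).
Total affine count: 13.
Full point count |E(F_19)| = 13 + 1 = 14.
Hasse bound: |14 − (19+1)| = |-6| = 6 ≤ 2√19 ≈ 8.7178 ✓.


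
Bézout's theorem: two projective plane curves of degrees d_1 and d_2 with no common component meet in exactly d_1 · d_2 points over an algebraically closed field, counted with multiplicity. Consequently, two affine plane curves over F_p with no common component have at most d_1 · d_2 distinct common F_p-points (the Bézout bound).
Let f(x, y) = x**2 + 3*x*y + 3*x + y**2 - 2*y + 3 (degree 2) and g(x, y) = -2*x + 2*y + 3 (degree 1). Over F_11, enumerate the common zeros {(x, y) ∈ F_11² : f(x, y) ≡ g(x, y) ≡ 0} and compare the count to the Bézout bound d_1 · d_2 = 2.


Common zeros: {(0, 4), (9, 2)}; count = 2; Bézout bound = 2.

deg(f) = 2, deg(g) = 1, so Bézout bound = 2.
Scan x ∈ F_11. For each x, list the y ∈ F_11 with f(x, y) ≡ 0 and those with g(x, y) ≡ 0 (mod 11); the common zeros in that column are the intersection.
  x = 0: f ≡ 0 at y ∈ {4, 9}; g ≡ 0 at y ∈ {4}; common: {4}.
  x = 1: f ≡ 0 at y ∈ ∅; g ≡ 0 at y ∈ {5}; common: ∅.
  x = 2: f ≡ 0 at y ∈ ∅; g ≡ 0 at y ∈ {6}; common: ∅.
  x = 3: f ≡ 0 at y ∈ {6, 9}; g ≡ 0 at y ∈ {7}; common: ∅.
  x = 4: f ≡ 0 at y ∈ {2, 10}; g ≡ 0 at y ∈ {8}; common: ∅.
  x = 5: f ≡ 0 at y ∈ ∅; g ≡ 0 at y ∈ {9}; common: ∅.
  x = 6: f ≡ 0 at y ∈ ∅; g ≡ 0 at y ∈ {10}; common: ∅.
  x = 7: f ≡ 0 at y ∈ {4, 10}; g ≡ 0 at y ∈ {0}; common: ∅.
  x = 8: f ≡ 0 at y ∈ ∅; g ≡ 0 at y ∈ {1}; common: ∅.
  x = 9: f ≡ 0 at y ∈ {2, 6}; g ≡ 0 at y ∈ {2}; common: {2}.
  x = 10: f ≡ 0 at y ∈ ∅; g ≡ 0 at y ∈ {3}; common: ∅.
Collecting: common zeros = {(0, 4), (9, 2)}, so the count is 2.
Comparison with the Bézout bound: 2 ≤ 2 = deg(f)·deg(g), as expected for curves with no common component (the bound is attained).


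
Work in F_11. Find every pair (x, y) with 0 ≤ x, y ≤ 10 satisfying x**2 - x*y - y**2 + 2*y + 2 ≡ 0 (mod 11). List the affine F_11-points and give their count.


Affine F_11-points: {(0, 6), (0, 7), (3, 0), (3, 10), (6, 1), (6, 6), (7, 7), (7, 10), (8, 0), (8, 5)}; count = 10.

For each of the 121 pairs (x, y) ∈ F_11², evaluate f(x, y) mod 11. Record the zeros.
  x = 0: [0↦2, 1↦3, 2↦2, 3↦10, 4↦5, 5↦9, 6↦0, 7↦0, 8↦9, 9↦5, 10↦10]  zeros at y ∈ {6, 7}
  x = 1: [0↦3, 1↦3, 2↦1, 3↦8, 4↦2, 5↦5, 6↦6, 7↦5, 8↦2, 9↦8, 10↦1]  zeros at y ∈ ∅
  x = 2: [0↦6, 1↦5, 2↦2, 3↦8, 4↦1, 5↦3, 6↦3, 7↦1, 8↦8, 9↦2, 10↦5]  zeros at y ∈ ∅
  x = 3: [0↦0, 1↦9, 2↦5, 3↦10, 4↦2, 5↦3, 6↦2, 7↦10, 8↦5, 9↦9, 10↦0]  zeros at y ∈ {0, 10}
  x = 4: [0↦7, 1↦4, 2↦10, 3↦3, 4↦5, 5↦5, 6↦3, 7↦10, 8↦4, 9↦7, 10↦8]  zeros at y ∈ ∅
  x = 5: [0↦5, 1↦1, 2↦6, 3↦9, 4↦10, 5↦9, 6↦6, 7↦1, 8↦5, 9↦7, 10↦7]  zeros at y ∈ ∅
  x = 6: [0↦5, 1↦0, 2↦4, 3↦6, 4↦6, 5↦4, 6↦0, 7↦5, 8↦8, 9↦9, 10↦8]  zeros at y ∈ {1, 6}
  x = 7: [0↦7, 1↦1, 2↦4, 3↦5, 4↦4, 5↦1, 6↦7, 7↦0, 8↦2, 9↦2, 10↦0]  zeros at y ∈ {7, 10}
  x = 8: [0↦0, 1↦4, 2↦6, 3↦6, 4↦4, 5↦0, 6↦5, 7↦8, 8↦9, 9↦8, 10↦5]  zeros at y ∈ {0, 5}
  x = 9: [0↦6, 1↦9, 2↦10, 3↦9, 4↦6, 5↦1, 6↦5, 7↦7, 8↦7, 9↦5, 10↦1]  zeros at y ∈ ∅
  x = 10: [0↦3, 1↦5, 2↦5, 3↦3, 4↦10, 5↦4, 6↦7, 7↦8, 8↦7, 9↦4, 10↦10]  zeros at y ∈ ∅
Collecting zeros: affine points = {(0, 6), (0, 7), (3, 0), (3, 10), (6, 1), (6, 6), (7, 7), (7, 10), (8, 0), (8, 5)}.
Total count |C(F_11)_aff| = 10.


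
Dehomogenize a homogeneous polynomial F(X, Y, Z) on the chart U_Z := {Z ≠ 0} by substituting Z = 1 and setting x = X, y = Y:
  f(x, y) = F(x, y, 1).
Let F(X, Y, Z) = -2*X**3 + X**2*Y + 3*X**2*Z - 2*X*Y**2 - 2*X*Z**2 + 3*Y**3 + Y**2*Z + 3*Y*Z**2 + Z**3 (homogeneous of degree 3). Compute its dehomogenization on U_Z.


f(x, y) = -2*x**3 + x**2*y + 3*x**2 - 2*x*y**2 - 2*x + 3*y**3 + y**2 + 3*y + 1

On U_Z we set Z = 1. Each monomial c·X^i·Y^j·Z^k in F becomes c·x^i·y^j·1^k = c·x^i·y^j.
Substituting Z = 1: F(X, Y, 1) = -2*x**3 + x**2*y + 3*x**2 - 2*x*y**2 - 2*x + 3*y**3 + y**2 + 3*y + 1.
Note: deg(f) ≤ deg(F) = 3; strict inequality happens when F is divisible by Z (lost terms).


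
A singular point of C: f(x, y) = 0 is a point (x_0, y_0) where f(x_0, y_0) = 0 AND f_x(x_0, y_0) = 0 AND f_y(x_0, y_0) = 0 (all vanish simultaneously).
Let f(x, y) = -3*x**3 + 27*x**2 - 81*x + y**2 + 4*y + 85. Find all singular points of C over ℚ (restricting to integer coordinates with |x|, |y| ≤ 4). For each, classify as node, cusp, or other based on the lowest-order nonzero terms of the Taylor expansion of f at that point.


Singular points: {(3, -2)}; classification: cusp.

Compute partial derivatives:
  f_x = -9*x**2 + 54*x - 81.
  f_y = 2*y + 4.
Scan x_0 ∈ {−4, ..., 4}. For each x_0, f_y(x_0, y) is a polynomial in y; find its integer roots y ∈ {−4, ..., 4}, then test f_x and f at those candidates.
  x = -4: f_y(-4, y) = 2*y + 4; vanishes at y ∈ {-2}. (-4, -2): f_x = -441 ≠ 0.
  x = -3: f_y(-3, y) = 2*y + 4; vanishes at y ∈ {-2}. (-3, -2): f_x = -324 ≠ 0.
  x = -2: f_y(-2, y) = 2*y + 4; vanishes at y ∈ {-2}. (-2, -2): f_x = -225 ≠ 0.
  x = -1: f_y(-1, y) = 2*y + 4; vanishes at y ∈ {-2}. (-1, -2): f_x = -144 ≠ 0.
  x = 0: f_y(0, y) = 2*y + 4; vanishes at y ∈ {-2}. (0, -2): f_x = -81 ≠ 0.
  x = 1: f_y(1, y) = 2*y + 4; vanishes at y ∈ {-2}. (1, -2): f_x = -36 ≠ 0.
  x = 2: f_y(2, y) = 2*y + 4; vanishes at y ∈ {-2}. (2, -2): f_x = -9 ≠ 0.
  x = 3: f_y(3, y) = 2*y + 4; vanishes at y ∈ {-2}. (3, -2): f_x = 0, f = 0 — SINGULAR.
  x = 4: f_y(4, y) = 2*y + 4; vanishes at y ∈ {-2}. (4, -2): f_x = -9 ≠ 0.
Only singular point on the grid: (3, -2).
Classify: substitute x = 3 + u, y = -2 + v and expand: f = -3*u**3 + v**2.
No constant or linear terms (consistent with a singular point). Quadratic part: v**2. Cubic part: -3*u**3.
The quadratic part v**2 is a perfect square, so there is a single (double) tangent line v = 0, i.e. y = -2. Restricting the cubic part to that line (v = 0) leaves -3*u**3 ≠ 0, so f is not divisible by v and the branch is v² ≈ 3*u**3 to lowest order — this is a cusp.
Classification: cusp.


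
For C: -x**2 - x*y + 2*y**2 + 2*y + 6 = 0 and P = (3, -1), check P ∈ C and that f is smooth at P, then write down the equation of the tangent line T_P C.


Tangent line at P: -5*x - 5*y + 10 = 0.

Step 1: f(3, -1) = 0, so P lies on C.
Step 2: partial derivatives
  f_x(x, y) = -2*x - y, f_y(x, y) = -x + 4*y + 2.
  f_x(P) = -5, f_y(P) = -5 (gradient nonzero, so P is smooth).
Step 3: tangent line at P: -5·(x − 3) + -5·(y − -1) = 0.
Expanding: -5*x - 5*y + 10 = 0.


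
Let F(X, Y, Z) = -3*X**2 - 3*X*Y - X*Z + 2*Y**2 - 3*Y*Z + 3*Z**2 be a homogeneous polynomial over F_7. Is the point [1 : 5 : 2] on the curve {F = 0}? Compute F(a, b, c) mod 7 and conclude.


F(1,5,2) ≡ 5 (mod 7); P is NOT on the curve.

Evaluate F(1, 5, 2) term-by-term (mod 7).
  -3*X**2 ↦ -3·1·1·1 = -3
  -3*X*Y ↦ -3·1·5·1 = -15
  -X*Z ↦ -1·1·1·2 = -2
  2*Y**2 ↦ 2·1·25·1 = 50
  -3*Y*Z ↦ -3·1·5·2 = -30
  3*Z**2 ↦ 3·1·1·4 = 12
Sum: F(1, 5, 2) = (-3) + (-15) + (-2) + (50) + (-30) + (12) = 12.
Reducing mod 7: 12 ≡ 5 (mod 7).
Since F(a, b, c) ≡ 5 ≠ 0 (mod 7), P does NOT lie on the curve.


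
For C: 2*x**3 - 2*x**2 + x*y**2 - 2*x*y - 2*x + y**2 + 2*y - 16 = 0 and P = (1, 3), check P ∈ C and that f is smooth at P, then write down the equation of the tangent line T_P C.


Tangent line at P: 3*x + 12*y - 39 = 0.

Step 1: f(1, 3) = 0, so P lies on C.
Step 2: partial derivatives
  f_x(x, y) = 6*x**2 - 4*x + y**2 - 2*y - 2, f_y(x, y) = 2*x*y - 2*x + 2*y + 2.
  f_x(P) = 3, f_y(P) = 12 (gradient nonzero, so P is smooth).
Step 3: tangent line at P: 3·(x − 1) + 12·(y − 3) = 0.
Expanding: 3*x + 12*y - 39 = 0.


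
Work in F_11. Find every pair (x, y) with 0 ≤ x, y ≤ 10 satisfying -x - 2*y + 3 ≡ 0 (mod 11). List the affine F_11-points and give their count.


Affine F_11-points: {(0, 7), (1, 1), (2, 6), (3, 0), (4, 5), (5, 10), (6, 4), (7, 9), (8, 3), (9, 8), (10, 2)}; count = 11.

For each of the 121 pairs (x, y) ∈ F_11², evaluate f(x, y) mod 11. Record the zeros.
  x = 0: [0↦3, 1↦1, 2↦10, 3↦8, 4↦6, 5↦4, 6↦2, 7↦0, 8↦9, 9↦7, 10↦5]  zeros at y ∈ {7}
  x = 1: [0↦2, 1↦0, 2↦9, 3↦7, 4↦5, 5↦3, 6↦1, 7↦10, 8↦8, 9↦6, 10↦4]  zeros at y ∈ {1}
  x = 2: [0↦1, 1↦10, 2↦8, 3↦6, 4↦4, 5↦2, 6↦0, 7↦9, 8↦7, 9↦5, 10↦3]  zeros at y ∈ {6}
  x = 3: [0↦0, 1↦9, 2↦7, 3↦5, 4↦3, 5↦1, 6↦10, 7↦8, 8↦6, 9↦4, 10↦2]  zeros at y ∈ {0}
  x = 4: [0↦10, 1↦8, 2↦6, 3↦4, 4↦2, 5↦0, 6↦9, 7↦7, 8↦5, 9↦3, 10↦1]  zeros at y ∈ {5}
  x = 5: [0↦9, 1↦7, 2↦5, 3↦3, 4↦1, 5↦10, 6↦8, 7↦6, 8↦4, 9↦2, 10↦0]  zeros at y ∈ {10}
  x = 6: [0↦8, 1↦6, 2↦4, 3↦2, 4↦0, 5↦9, 6↦7, 7↦5, 8↦3, 9↦1, 10↦10]  zeros at y ∈ {4}
  x = 7: [0↦7, 1↦5, 2↦3, 3↦1, 4↦10, 5↦8, 6↦6, 7↦4, 8↦2, 9↦0, 10↦9]  zeros at y ∈ {9}
  x = 8: [0↦6, 1↦4, 2↦2, 3↦0, 4↦9, 5↦7, 6↦5, 7↦3, 8↦1, 9↦10, 10↦8]  zeros at y ∈ {3}
  x = 9: [0↦5, 1↦3, 2↦1, 3↦10, 4↦8, 5↦6, 6↦4, 7↦2, 8↦0, 9↦9, 10↦7]  zeros at y ∈ {8}
  x = 10: [0↦4, 1↦2, 2↦0, 3↦9, 4↦7, 5↦5, 6↦3, 7↦1, 8↦10, 9↦8, 10↦6]  zeros at y ∈ {2}
Collecting zeros: affine points = {(0, 7), (1, 1), (2, 6), (3, 0), (4, 5), (5, 10), (6, 4), (7, 9), (8, 3), (9, 8), (10, 2)}.
Total count |C(F_11)_aff| = 11.


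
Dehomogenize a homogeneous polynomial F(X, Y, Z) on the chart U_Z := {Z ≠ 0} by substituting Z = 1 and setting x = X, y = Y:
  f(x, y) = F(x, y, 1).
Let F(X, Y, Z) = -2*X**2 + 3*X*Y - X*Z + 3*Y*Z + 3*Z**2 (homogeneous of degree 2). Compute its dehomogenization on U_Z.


f(x, y) = -2*x**2 + 3*x*y - x + 3*y + 3

On U_Z we set Z = 1. Each monomial c·X^i·Y^j·Z^k in F becomes c·x^i·y^j·1^k = c·x^i·y^j.
Substituting Z = 1: F(X, Y, 1) = -2*x**2 + 3*x*y - x + 3*y + 3.
Note: deg(f) ≤ deg(F) = 2; strict inequality happens when F is divisible by Z (lost terms).


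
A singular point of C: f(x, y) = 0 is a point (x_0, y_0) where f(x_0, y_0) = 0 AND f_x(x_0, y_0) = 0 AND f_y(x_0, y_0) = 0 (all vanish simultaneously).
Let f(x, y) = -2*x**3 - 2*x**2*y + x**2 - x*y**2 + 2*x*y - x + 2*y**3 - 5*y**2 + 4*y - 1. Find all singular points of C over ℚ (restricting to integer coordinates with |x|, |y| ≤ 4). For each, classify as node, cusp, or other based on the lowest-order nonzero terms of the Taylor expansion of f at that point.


Singular points: {(0, 1)}; classification: node.

Compute partial derivatives:
  f_x = -6*x**2 - 4*x*y + 2*x - y**2 + 2*y - 1.
  f_y = -2*x**2 - 2*x*y + 2*x + 6*y**2 - 10*y + 4.
Scan x_0 ∈ {−4, ..., 4}. For each x_0, f_y(x_0, y) is a polynomial in y; find its integer roots y ∈ {−4, ..., 4}, then test f_x and f at those candidates.
  x = -4: f_y(-4, y) = 6*y**2 - 2*y - 36; no integer root y with |y| ≤ 4.
  x = -3: f_y(-3, y) = 6*y**2 - 4*y - 20; no integer root y with |y| ≤ 4.
  x = -2: f_y(-2, y) = 6*y**2 - 6*y - 8; no integer root y with |y| ≤ 4.
  x = -1: f_y(-1, y) = 6*y**2 - 8*y; vanishes at y ∈ {0}. (-1, 0): f_x = -9 ≠ 0.
  x = 0: f_y(0, y) = 6*y**2 - 10*y + 4; vanishes at y ∈ {1}. (0, 1): f_x = 0, f = 0 — SINGULAR.
  x = 1: f_y(1, y) = 6*y**2 - 12*y + 4; no integer root y with |y| ≤ 4.
  x = 2: f_y(2, y) = 6*y**2 - 14*y; vanishes at y ∈ {0}. (2, 0): f_x = -21 ≠ 0.
  x = 3: f_y(3, y) = 6*y**2 - 16*y - 8; no integer root y with |y| ≤ 4.
  x = 4: f_y(4, y) = 6*y**2 - 18*y - 20; no integer root y with |y| ≤ 4.
Only singular point on the grid: (0, 1).
Classify: substitute x = 0 + u, y = 1 + v and expand: f = -2*u**3 - 2*u**2*v - u**2 - u*v**2 + 2*v**3 + v**2.
No constant or linear terms (consistent with a singular point). Quadratic part: -u**2 + v**2. Cubic part: -2*u**3 - 2*u**2*v - u*v**2 + 2*v**3.
The quadratic part v**2 - u**2 = (v − u)(v + u) splits into two distinct linear factors, so there are two distinct tangent lines y − 1 = ±(x − 0) — this is a node (ordinary double point).
Classification: node.


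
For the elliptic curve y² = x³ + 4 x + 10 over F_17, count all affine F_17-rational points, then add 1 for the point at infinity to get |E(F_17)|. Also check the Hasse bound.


Affine points = {(1, 7), (1, 10), (2, 3), (2, 14), (3, 7), (3, 10), (5, 6), (5, 11), (10, 8), (10, 9), (11, 5), (11, 12), (12, 1), (12, 16), (13, 7), (13, 10)}; affine count = 16; |E(F_17)| = 17.

Discriminant check: Δ ∝ 4a³ + 27b² = 4·4³ + 27·10² = 4·64 + 27·100 ≡ 15 (mod 17). Nonzero ⇒ E is nonsingular.
For each x ∈ F_17, compute rhs = x³ + 4·x + 10 mod 17, then count y ∈ F_17 with y² ≡ rhs.
  x = 0: rhs = 10, matching y values: none (0 points).
  x = 1: rhs = 15, matching y values: 7, 10 (2 points).
  x = 2: rhs = 9, matching y values: 3, 14 (2 points).
  x = 3: rhs = 15, matching y values: 7, 10 (2 points).
  x = 4: rhs = 5, matching y values: none (0 points).
  x = 5: rhs = 2, matching y values: 6, 11 (2 points).
  x = 6: rhs = 12, matching y values: none (0 points).
  x = 7: rhs = 7, matching y values: none (0 points).
  x = 8: rhs = 10, matching y values: none (0 points).
  x = 9: rhs = 10, matching y values: none (0 points).
  x = 10: rhs = 13, matching y values: 8, 9 (2 points).
  x = 11: rhs = 8, matching y values: 5, 12 (2 points).
  x = 12: rhs = 1, matching y values: 1, 16 (2 points).
  x = 13: rhs = 15, matching y values: 7, 10 (2 points).
  x = 14: rhs = 5, matching y values: none (0 points).
  x = 15: rhs = 11, matching y values: none (0 points).
  x = 16: rhs = 5, matching y values: none (0 points).
Total affine count: 16.
Full point count |E(F_17)| = 16 + 1 = 17.
Hasse bound: |17 − (17+1)| = |-1| = 1 ≤ 2√17 ≈ 8.2462 ✓.


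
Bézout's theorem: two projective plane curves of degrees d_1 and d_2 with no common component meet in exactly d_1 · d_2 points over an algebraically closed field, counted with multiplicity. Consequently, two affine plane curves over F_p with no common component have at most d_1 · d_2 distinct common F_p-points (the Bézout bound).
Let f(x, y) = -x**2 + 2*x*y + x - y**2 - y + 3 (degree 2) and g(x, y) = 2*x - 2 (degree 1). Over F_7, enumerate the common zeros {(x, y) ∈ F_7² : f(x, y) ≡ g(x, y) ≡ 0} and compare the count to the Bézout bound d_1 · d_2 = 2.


Common zeros: ∅; count = 0; Bézout bound = 2.

deg(f) = 2, deg(g) = 1, so Bézout bound = 2.
Scan x ∈ F_7. For each x, list the y ∈ F_7 with f(x, y) ≡ 0 and those with g(x, y) ≡ 0 (mod 7); the common zeros in that column are the intersection.
  x = 0: f ≡ 0 at y ∈ ∅; g ≡ 0 at y ∈ ∅; common: ∅.
  x = 1: f ≡ 0 at y ∈ ∅; g ≡ 0 at y ∈ {0, 1, 2, 3, 4, 5, 6}; common: ∅.
  x = 2: f ≡ 0 at y ∈ ∅; g ≡ 0 at y ∈ ∅; common: ∅.
  x = 3: f ≡ 0 at y ∈ ∅; g ≡ 0 at y ∈ ∅; common: ∅.
  x = 4: f ≡ 0 at y ∈ ∅; g ≡ 0 at y ∈ ∅; common: ∅.
  x = 5: f ≡ 0 at y ∈ ∅; g ≡ 0 at y ∈ ∅; common: ∅.
  x = 6: f ≡ 0 at y ∈ ∅; g ≡ 0 at y ∈ ∅; common: ∅.
Collecting: common zeros = ∅, so the count is 0.
Comparison with the Bézout bound: 0 ≤ 2 = deg(f)·deg(g), as expected for curves with no common component (the affine F_7-count falls short of the bound because intersections may lie at infinity, over extension fields, or carry multiplicity).


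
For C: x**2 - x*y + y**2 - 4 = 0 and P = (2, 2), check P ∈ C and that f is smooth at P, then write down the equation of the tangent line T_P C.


Tangent line at P: 2*x + 2*y - 8 = 0.

Step 1: f(2, 2) = 0, so P lies on C.
Step 2: partial derivatives
  f_x(x, y) = 2*x - y, f_y(x, y) = -x + 2*y.
  f_x(P) = 2, f_y(P) = 2 (gradient nonzero, so P is smooth).
Step 3: tangent line at P: 2·(x − 2) + 2·(y − 2) = 0.
Expanding: 2*x + 2*y - 8 = 0.


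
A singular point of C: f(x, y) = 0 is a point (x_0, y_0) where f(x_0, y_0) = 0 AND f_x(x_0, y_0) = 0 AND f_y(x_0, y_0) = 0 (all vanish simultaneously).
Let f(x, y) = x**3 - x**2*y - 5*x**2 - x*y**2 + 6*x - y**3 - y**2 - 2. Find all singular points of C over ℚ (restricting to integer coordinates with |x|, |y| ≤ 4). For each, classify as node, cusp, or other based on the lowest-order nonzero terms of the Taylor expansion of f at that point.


Singular points: {(1, -1)}; classification: node.

Compute partial derivatives:
  f_x = 3*x**2 - 2*x*y - 10*x - y**2 + 6.
  f_y = -x**2 - 2*x*y - 3*y**2 - 2*y.
Scan x_0 ∈ {−4, ..., 4}. For each x_0, f_y(x_0, y) is a polynomial in y; find its integer roots y ∈ {−4, ..., 4}, then test f_x and f at those candidates.
  x = -4: f_y(-4, y) = -3*y**2 + 6*y - 16; no integer root y with |y| ≤ 4.
  x = -3: f_y(-3, y) = -3*y**2 + 4*y - 9; no integer root y with |y| ≤ 4.
  x = -2: f_y(-2, y) = -3*y**2 + 2*y - 4; no integer root y with |y| ≤ 4.
  x = -1: f_y(-1, y) = -3*y**2 - 1; no integer root y with |y| ≤ 4.
  x = 0: f_y(0, y) = -3*y**2 - 2*y; vanishes at y ∈ {0}. (0, 0): f_x = 6 ≠ 0.
  x = 1: f_y(1, y) = -3*y**2 - 4*y - 1; vanishes at y ∈ {-1}. (1, -1): f_x = 0, f = 0 — SINGULAR.
  x = 2: f_y(2, y) = -3*y**2 - 6*y - 4; no integer root y with |y| ≤ 4.
  x = 3: f_y(3, y) = -3*y**2 - 8*y - 9; no integer root y with |y| ≤ 4.
  x = 4: f_y(4, y) = -3*y**2 - 10*y - 16; no integer root y with |y| ≤ 4.
Only singular point on the grid: (1, -1).
Classify: substitute x = 1 + u, y = -1 + v and expand: f = u**3 - u**2*v - u**2 - u*v**2 - v**3 + v**2.
No constant or linear terms (consistent with a singular point). Quadratic part: -u**2 + v**2. Cubic part: u**3 - u**2*v - u*v**2 - v**3.
The quadratic part v**2 - u**2 = (v − u)(v + u) splits into two distinct linear factors, so there are two distinct tangent lines y − -1 = ±(x − 1) — this is a node (ordinary double point).
Classification: node.


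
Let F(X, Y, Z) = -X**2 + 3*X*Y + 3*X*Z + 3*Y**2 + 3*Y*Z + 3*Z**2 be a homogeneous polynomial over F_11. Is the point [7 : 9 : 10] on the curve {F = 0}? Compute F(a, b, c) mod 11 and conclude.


F(7,9,10) ≡ 8 (mod 11); P is NOT on the curve.

Evaluate F(7, 9, 10) term-by-term (mod 11).
  -X**2 ↦ -1·49·1·1 = -49
  3*X*Y ↦ 3·7·9·1 = 189
  3*X*Z ↦ 3·7·1·10 = 210
  3*Y**2 ↦ 3·1·81·1 = 243
  3*Y*Z ↦ 3·1·9·10 = 270
  3*Z**2 ↦ 3·1·1·100 = 300
Sum: F(7, 9, 10) = (-49) + (189) + (210) + (243) + (270) + (300) = 1163.
Reducing mod 11: 1163 ≡ 8 (mod 11).
Since F(a, b, c) ≡ 8 ≠ 0 (mod 11), P does NOT lie on the curve.


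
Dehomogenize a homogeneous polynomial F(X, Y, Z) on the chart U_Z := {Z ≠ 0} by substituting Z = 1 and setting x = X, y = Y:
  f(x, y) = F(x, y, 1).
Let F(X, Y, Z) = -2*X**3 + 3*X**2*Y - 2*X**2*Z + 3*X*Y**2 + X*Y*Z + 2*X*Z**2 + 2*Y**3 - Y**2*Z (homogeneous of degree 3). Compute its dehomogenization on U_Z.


f(x, y) = -2*x**3 + 3*x**2*y - 2*x**2 + 3*x*y**2 + x*y + 2*x + 2*y**3 - y**2

On U_Z we set Z = 1. Each monomial c·X^i·Y^j·Z^k in F becomes c·x^i·y^j·1^k = c·x^i·y^j.
Substituting Z = 1: F(X, Y, 1) = -2*x**3 + 3*x**2*y - 2*x**2 + 3*x*y**2 + x*y + 2*x + 2*y**3 - y**2.
Note: deg(f) ≤ deg(F) = 3; strict inequality happens when F is divisible by Z (lost terms).


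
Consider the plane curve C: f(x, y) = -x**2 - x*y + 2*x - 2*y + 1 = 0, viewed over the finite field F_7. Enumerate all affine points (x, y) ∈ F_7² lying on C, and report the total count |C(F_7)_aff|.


Affine F_7-points: {(0, 4), (1, 3), (2, 2), (3, 1), (4, 0), (5, 0), (5, 1), (5, 2), (5, 3), (5, 4), (5, 5), (5, 6), (6, 5)}; count = 13.

For each of the 49 pairs (x, y) ∈ F_7², evaluate f(x, y) mod 7. Record the zeros.
  x = 0: [0↦1, 1↦6, 2↦4, 3↦2, 4↦0, 5↦5, 6↦3]  zeros at y ∈ {4}
  x = 1: [0↦2, 1↦6, 2↦3, 3↦0, 4↦4, 5↦1, 6↦5]  zeros at y ∈ {3}
  x = 2: [0↦1, 1↦4, 2↦0, 3↦3, 4↦6, 5↦2, 6↦5]  zeros at y ∈ {2}
  x = 3: [0↦5, 1↦0, 2↦2, 3↦4, 4↦6, 5↦1, 6↦3]  zeros at y ∈ {1}
  x = 4: [0↦0, 1↦1, 2↦2, 3↦3, 4↦4, 5↦5, 6↦6]  zeros at y ∈ {0}
  x = 5: [0↦0, 1↦0, 2↦0, 3↦0, 4↦0, 5↦0, 6↦0]  zeros at y ∈ {0, 1, 2, 3, 4, 5, 6}
  x = 6: [0↦5, 1↦4, 2↦3, 3↦2, 4↦1, 5↦0, 6↦6]  zeros at y ∈ {5}
Collecting zeros: affine points = {(0, 4), (1, 3), (2, 2), (3, 1), (4, 0), (5, 0), (5, 1), (5, 2), (5, 3), (5, 4), (5, 5), (5, 6), (6, 5)}.
Total count |C(F_7)_aff| = 13.


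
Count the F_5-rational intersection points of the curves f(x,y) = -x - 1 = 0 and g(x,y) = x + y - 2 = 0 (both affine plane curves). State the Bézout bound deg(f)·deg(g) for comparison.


Common zeros: {(4, 3)}; count = 1; Bézout bound = 1.

deg(f) = 1, deg(g) = 1, so Bézout bound = 1.
Scan x ∈ F_5. For each x, list the y ∈ F_5 with f(x, y) ≡ 0 and those with g(x, y) ≡ 0 (mod 5); the common zeros in that column are the intersection.
  x = 0: f ≡ 0 at y ∈ ∅; g ≡ 0 at y ∈ {2}; common: ∅.
  x = 1: f ≡ 0 at y ∈ ∅; g ≡ 0 at y ∈ {1}; common: ∅.
  x = 2: f ≡ 0 at y ∈ ∅; g ≡ 0 at y ∈ {0}; common: ∅.
  x = 3: f ≡ 0 at y ∈ ∅; g ≡ 0 at y ∈ {4}; common: ∅.
  x = 4: f ≡ 0 at y ∈ {0, 1, 2, 3, 4}; g ≡ 0 at y ∈ {3}; common: {3}.
Collecting: common zeros = {(4, 3)}, so the count is 1.
Comparison with the Bézout bound: 1 ≤ 1 = deg(f)·deg(g), as expected for curves with no common component (the bound is attained).


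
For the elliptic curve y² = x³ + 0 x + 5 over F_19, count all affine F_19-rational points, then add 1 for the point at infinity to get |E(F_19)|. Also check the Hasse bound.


Affine points = {(0, 9), (0, 10), (1, 5), (1, 14), (5, 4), (5, 15), (7, 5), (7, 14), (8, 2), (8, 17), (10, 6), (10, 13), (11, 5), (11, 14), (12, 2), (12, 17), (13, 6), (13, 13), (15, 6), (15, 13), (16, 4), (16, 15), (17, 4), (17, 15), (18, 2), (18, 17)}; affine count = 26; |E(F_19)| = 27.

Discriminant check: Δ ∝ 4a³ + 27b² = 4·0³ + 27·5² = 4·0 + 27·25 ≡ 10 (mod 19). Nonzero ⇒ E is nonsingular.
For each x ∈ F_19, compute rhs = x³ + 0·x + 5 mod 19, then count y ∈ F_19 with y² ≡ rhs.
  x = 0: rhs = 5, matching y values: 9, 10 (2 points).
  x = 1: rhs = 6, matching y values: 5, 14 (2 points).
  x = 2: rhs = 13, matching y values: none (0 points).
  x = 3: rhs = 13, matching y values: none (0 points).
  x = 4: rhs = 12, matching y values: none (0 points).
  x = 5: rhs = 16, matching y values: 4, 15 (2 points).
  x = 6: rhs = 12, matching y values: none (0 points).
  x = 7: rhs = 6, matching y values: 5, 14 (2 points).
  x = 8: rhs = 4, matching y values: 2, 17 (2 points).
  x = 9: rhs = 12, matching y values: none (0 points).
  x = 10: rhs = 17, matching y values: 6, 13 (2 points).
  x = 11: rhs = 6, matching y values: 5, 14 (2 points).
  x = 12: rhs = 4, matching y values: 2, 17 (2 points).
  x = 13: rhs = 17, matching y values: 6, 13 (2 points).
  x = 14: rhs = 13, matching y values: none (0 points).
  x = 15: rhs = 17, matching y values: 6, 13 (2 points).
  x = 16: rhs = 16, matching y values: 4, 15 (2 points).
  x = 17: rhs = 16, matching y values: 4, 15 (2 points).
  x = 18: rhs = 4, matching y values: 2, 17 (2 points).
Total affine count: 26.
Full point count |E(F_19)| = 26 + 1 = 27.
Hasse bound: |27 − (19+1)| = |7| = 7 ≤ 2√19 ≈ 8.7178 ✓.


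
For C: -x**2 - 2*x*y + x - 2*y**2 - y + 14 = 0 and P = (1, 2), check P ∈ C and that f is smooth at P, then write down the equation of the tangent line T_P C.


Tangent line at P: -5*x - 11*y + 27 = 0.

Step 1: f(1, 2) = 0, so P lies on C.
Step 2: partial derivatives
  f_x(x, y) = -2*x - 2*y + 1, f_y(x, y) = -2*x - 4*y - 1.
  f_x(P) = -5, f_y(P) = -11 (gradient nonzero, so P is smooth).
Step 3: tangent line at P: -5·(x − 1) + -11·(y − 2) = 0.
Expanding: -5*x - 11*y + 27 = 0.


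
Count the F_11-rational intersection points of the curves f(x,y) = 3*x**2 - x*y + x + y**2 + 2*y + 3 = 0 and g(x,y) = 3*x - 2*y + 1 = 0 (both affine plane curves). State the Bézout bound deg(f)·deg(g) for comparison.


Common zeros: ∅; count = 0; Bézout bound = 2.

deg(f) = 2, deg(g) = 1, so Bézout bound = 2.
Scan x ∈ F_11. For each x, list the y ∈ F_11 with f(x, y) ≡ 0 and those with g(x, y) ≡ 0 (mod 11); the common zeros in that column are the intersection.
  x = 0: f ≡ 0 at y ∈ {2, 7}; g ≡ 0 at y ∈ {6}; common: ∅.
  x = 1: f ≡ 0 at y ∈ ∅; g ≡ 0 at y ∈ {2}; common: ∅.
  x = 2: f ≡ 0 at y ∈ {4, 7}; g ≡ 0 at y ∈ {9}; common: ∅.
  x = 3: f ≡ 0 at y ∈ {0, 1}; g ≡ 0 at y ∈ {5}; common: ∅.
  x = 4: f ≡ 0 at y ∈ {0, 2}; g ≡ 0 at y ∈ {1}; common: ∅.
  x = 5: f ≡ 0 at y ∈ ∅; g ≡ 0 at y ∈ {8}; common: ∅.
  x = 6: f ≡ 0 at y ∈ ∅; g ≡ 0 at y ∈ {4}; common: ∅.
  x = 7: f ≡ 0 at y ∈ ∅; g ≡ 0 at y ∈ {0}; common: ∅.
  x = 8: f ≡ 0 at y ∈ {1, 5}; g ≡ 0 at y ∈ {7}; common: ∅.
  x = 9: f ≡ 0 at y ∈ ∅; g ≡ 0 at y ∈ {3}; common: ∅.
  x = 10: f ≡ 0 at y ∈ {4}; g ≡ 0 at y ∈ {10}; common: ∅.
Collecting: common zeros = ∅, so the count is 0.
Comparison with the Bézout bound: 0 ≤ 2 = deg(f)·deg(g), as expected for curves with no common component (the affine F_11-count falls short of the bound because intersections may lie at infinity, over extension fields, or carry multiplicity).


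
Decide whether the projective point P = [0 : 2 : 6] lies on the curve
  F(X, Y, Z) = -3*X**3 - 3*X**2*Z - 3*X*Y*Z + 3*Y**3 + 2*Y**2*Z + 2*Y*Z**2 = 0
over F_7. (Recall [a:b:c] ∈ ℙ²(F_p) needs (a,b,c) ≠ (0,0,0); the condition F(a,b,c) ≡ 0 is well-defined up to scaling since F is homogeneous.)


F(0,2,6) ≡ 6 (mod 7); P is NOT on the curve.

Evaluate F(0, 2, 6) term-by-term (mod 7).
  -3*X**3 ↦ -3·0·1·1 = 0
  -3*X**2*Z ↦ -3·0·1·6 = 0
  -3*X*Y*Z ↦ -3·0·2·6 = 0
  3*Y**3 ↦ 3·1·8·1 = 24
  2*Y**2*Z ↦ 2·1·4·6 = 48
  2*Y*Z**2 ↦ 2·1·2·36 = 144
Sum: F(0, 2, 6) = (0) + (0) + (0) + (24) + (48) + (144) = 216.
Reducing mod 7: 216 ≡ 6 (mod 7).
Since F(a, b, c) ≡ 6 ≠ 0 (mod 7), P does NOT lie on the curve.


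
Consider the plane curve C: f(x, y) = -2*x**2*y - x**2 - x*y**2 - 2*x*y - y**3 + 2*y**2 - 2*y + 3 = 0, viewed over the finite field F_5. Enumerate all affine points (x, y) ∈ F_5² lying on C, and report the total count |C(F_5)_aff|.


Affine F_5-points: {(1, 4), (2, 3), (3, 2), (3, 3), (3, 4)}; count = 5.

For each of the 25 pairs (x, y) ∈ F_5², evaluate f(x, y) mod 5. Record the zeros.
  x = 0: [0↦3, 1↦2, 2↦4, 3↦3, 4↦3]  zeros at y ∈ ∅
  x = 1: [0↦2, 1↦1, 2↦1, 3↦1, 4↦0]  zeros at y ∈ {4}
  x = 2: [0↦4, 1↦4, 2↦3, 3↦0, 4↦4]  zeros at y ∈ {3}
  x = 3: [0↦4, 1↦1, 2↦0, 3↦0, 4↦0]  zeros at y ∈ {2, 3, 4}
  x = 4: [0↦2, 1↦2, 2↦2, 3↦1, 4↦3]  zeros at y ∈ ∅
Collecting zeros: affine points = {(1, 4), (2, 3), (3, 2), (3, 3), (3, 4)}.
Total count |C(F_5)_aff| = 5.


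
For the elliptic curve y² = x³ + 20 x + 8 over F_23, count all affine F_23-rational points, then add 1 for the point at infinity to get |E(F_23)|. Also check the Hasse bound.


Affine points = {(0, 10), (0, 13), (1, 11), (1, 12), (3, 7), (3, 16), (5, 7), (5, 16), (7, 10), (7, 13), (8, 6), (8, 17), (10, 9), (10, 14), (11, 8), (11, 15), (13, 2), (13, 21), (15, 7), (15, 16), (16, 10), (16, 13), (18, 6), (18, 17), (19, 5), (19, 18), (20, 6), (20, 17), (21, 11), (21, 12)}; affine count = 30; |E(F_23)| = 31.

Discriminant check: Δ ∝ 4a³ + 27b² = 4·20³ + 27·8² = 4·8000 + 27·64 ≡ 10 (mod 23). Nonzero ⇒ E is nonsingular.
For each x ∈ F_23, compute rhs = x³ + 20·x + 8 mod 23, then count y ∈ F_23 with y² ≡ rhs.
  x = 0: rhs = 8, matching y values: 10, 13 (2 points).
  x = 1: rhs = 6, matching y values: 11, 12 (2 points).
  x = 2: rhs = 10, matching y values: none (0 points).
  x = 3: rhs = 3, matching y values: 7, 16 (2 points).
  x = 4: rhs = 14, matching y values: none (0 points).
  x = 5: rhs = 3, matching y values: 7, 16 (2 points).
  x = 6: rhs = 22, matching y values: none (0 points).
  x = 7: rhs = 8, matching y values: 10, 13 (2 points).
  x = 8: rhs = 13, matching y values: 6, 17 (2 points).
  x = 9: rhs = 20, matching y values: none (0 points).
  x = 10: rhs = 12, matching y values: 9, 14 (2 points).
  x = 11: rhs = 18, matching y values: 8, 15 (2 points).
  x = 12: rhs = 21, matching y values: none (0 points).
  x = 13: rhs = 4, matching y values: 2, 21 (2 points).
  x = 14: rhs = 19, matching y values: none (0 points).
  x = 15: rhs = 3, matching y values: 7, 16 (2 points).
  x = 16: rhs = 8, matching y values: 10, 13 (2 points).
  x = 17: rhs = 17, matching y values: none (0 points).
  x = 18: rhs = 13, matching y values: 6, 17 (2 points).
  x = 19: rhs = 2, matching y values: 5, 18 (2 points).
  x = 20: rhs = 13, matching y values: 6, 17 (2 points).
  x = 21: rhs = 6, matching y values: 11, 12 (2 points).
  x = 22: rhs = 10, matching y values: none (0 points).
Total affine count: 30.
Full point count |E(F_23)| = 30 + 1 = 31.
Hasse bound: |31 − (23+1)| = |7| = 7 ≤ 2√23 ≈ 9.5917 ✓.


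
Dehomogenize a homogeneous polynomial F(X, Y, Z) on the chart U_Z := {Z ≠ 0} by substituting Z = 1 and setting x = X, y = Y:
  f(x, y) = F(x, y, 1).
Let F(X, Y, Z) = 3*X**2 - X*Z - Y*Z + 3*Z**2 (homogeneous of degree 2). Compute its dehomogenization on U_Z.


f(x, y) = 3*x**2 - x - y + 3

On U_Z we set Z = 1. Each monomial c·X^i·Y^j·Z^k in F becomes c·x^i·y^j·1^k = c·x^i·y^j.
Substituting Z = 1: F(X, Y, 1) = 3*x**2 - x - y + 3.
Note: deg(f) ≤ deg(F) = 2; strict inequality happens when F is divisible by Z (lost terms).


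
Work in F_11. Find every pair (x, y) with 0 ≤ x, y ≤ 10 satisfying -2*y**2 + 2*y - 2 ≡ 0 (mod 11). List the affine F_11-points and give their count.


Affine F_11-points: ∅; count = 0.

For each of the 121 pairs (x, y) ∈ F_11², evaluate f(x, y) mod 11. Record the zeros.
  x = 0: [0↦9, 1↦9, 2↦5, 3↦8, 4↦7, 5↦2, 6↦4, 7↦2, 8↦7, 9↦8, 10↦5]  zeros at y ∈ ∅
  x = 1: [0↦9, 1↦9, 2↦5, 3↦8, 4↦7, 5↦2, 6↦4, 7↦2, 8↦7, 9↦8, 10↦5]  zeros at y ∈ ∅
  x = 2: [0↦9, 1↦9, 2↦5, 3↦8, 4↦7, 5↦2, 6↦4, 7↦2, 8↦7, 9↦8, 10↦5]  zeros at y ∈ ∅
  x = 3: [0↦9, 1↦9, 2↦5, 3↦8, 4↦7, 5↦2, 6↦4, 7↦2, 8↦7, 9↦8, 10↦5]  zeros at y ∈ ∅
  x = 4: [0↦9, 1↦9, 2↦5, 3↦8, 4↦7, 5↦2, 6↦4, 7↦2, 8↦7, 9↦8, 10↦5]  zeros at y ∈ ∅
  x = 5: [0↦9, 1↦9, 2↦5, 3↦8, 4↦7, 5↦2, 6↦4, 7↦2, 8↦7, 9↦8, 10↦5]  zeros at y ∈ ∅
  x = 6: [0↦9, 1↦9, 2↦5, 3↦8, 4↦7, 5↦2, 6↦4, 7↦2, 8↦7, 9↦8, 10↦5]  zeros at y ∈ ∅
  x = 7: [0↦9, 1↦9, 2↦5, 3↦8, 4↦7, 5↦2, 6↦4, 7↦2, 8↦7, 9↦8, 10↦5]  zeros at y ∈ ∅
  x = 8: [0↦9, 1↦9, 2↦5, 3↦8, 4↦7, 5↦2, 6↦4, 7↦2, 8↦7, 9↦8, 10↦5]  zeros at y ∈ ∅
  x = 9: [0↦9, 1↦9, 2↦5, 3↦8, 4↦7, 5↦2, 6↦4, 7↦2, 8↦7, 9↦8, 10↦5]  zeros at y ∈ ∅
  x = 10: [0↦9, 1↦9, 2↦5, 3↦8, 4↦7, 5↦2, 6↦4, 7↦2, 8↦7, 9↦8, 10↦5]  zeros at y ∈ ∅
Collecting zeros: affine points = ∅.
Total count |C(F_11)_aff| = 0.


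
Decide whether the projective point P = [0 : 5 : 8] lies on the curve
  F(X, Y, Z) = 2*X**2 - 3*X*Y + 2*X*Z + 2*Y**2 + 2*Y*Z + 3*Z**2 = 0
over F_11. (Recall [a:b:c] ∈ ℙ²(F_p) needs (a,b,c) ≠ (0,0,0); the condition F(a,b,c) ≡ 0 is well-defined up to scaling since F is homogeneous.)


F(0,5,8) ≡ 3 (mod 11); P is NOT on the curve.

Evaluate F(0, 5, 8) term-by-term (mod 11).
  2*X**2 ↦ 2·0·1·1 = 0
  -3*X*Y ↦ -3·0·5·1 = 0
  2*X*Z ↦ 2·0·1·8 = 0
  2*Y**2 ↦ 2·1·25·1 = 50
  2*Y*Z ↦ 2·1·5·8 = 80
  3*Z**2 ↦ 3·1·1·64 = 192
Sum: F(0, 5, 8) = (0) + (0) + (0) + (50) + (80) + (192) = 322.
Reducing mod 11: 322 ≡ 3 (mod 11).
Since F(a, b, c) ≡ 3 ≠ 0 (mod 11), P does NOT lie on the curve.


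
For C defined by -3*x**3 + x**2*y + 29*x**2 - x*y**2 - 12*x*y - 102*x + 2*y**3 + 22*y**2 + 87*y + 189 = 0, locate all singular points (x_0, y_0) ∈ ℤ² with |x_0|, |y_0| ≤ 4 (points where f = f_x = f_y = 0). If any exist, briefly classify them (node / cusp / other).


Singular points: {(3, -3)}; classification: node.

Compute partial derivatives:
  f_x = -9*x**2 + 2*x*y + 58*x - y**2 - 12*y - 102.
  f_y = x**2 - 2*x*y - 12*x + 6*y**2 + 44*y + 87.
Scan x_0 ∈ {−4, ..., 4}. For each x_0, f_y(x_0, y) is a polynomial in y; find its integer roots y ∈ {−4, ..., 4}, then test f_x and f at those candidates.
  x = -4: f_y(-4, y) = 6*y**2 + 52*y + 151; no integer root y with |y| ≤ 4.
  x = -3: f_y(-3, y) = 6*y**2 + 50*y + 132; no integer root y with |y| ≤ 4.
  x = -2: f_y(-2, y) = 6*y**2 + 48*y + 115; no integer root y with |y| ≤ 4.
  x = -1: f_y(-1, y) = 6*y**2 + 46*y + 100; no integer root y with |y| ≤ 4.
  x = 0: f_y(0, y) = 6*y**2 + 44*y + 87; no integer root y with |y| ≤ 4.
  x = 1: f_y(1, y) = 6*y**2 + 42*y + 76; no integer root y with |y| ≤ 4.
  x = 2: f_y(2, y) = 6*y**2 + 40*y + 67; no integer root y with |y| ≤ 4.
  x = 3: f_y(3, y) = 6*y**2 + 38*y + 60; vanishes at y ∈ {-3}. (3, -3): f_x = 0, f = 0 — SINGULAR.
  x = 4: f_y(4, y) = 6*y**2 + 36*y + 55; no integer root y with |y| ≤ 4.
Only singular point on the grid: (3, -3).
Classify: substitute x = 3 + u, y = -3 + v and expand: f = -3*u**3 + u**2*v - u**2 - u*v**2 + 2*v**3 + v**2.
No constant or linear terms (consistent with a singular point). Quadratic part: -u**2 + v**2. Cubic part: -3*u**3 + u**2*v - u*v**2 + 2*v**3.
The quadratic part v**2 - u**2 = (v − u)(v + u) splits into two distinct linear factors, so there are two distinct tangent lines y − -3 = ±(x − 3) — this is a node (ordinary double point).
Classification: node.
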